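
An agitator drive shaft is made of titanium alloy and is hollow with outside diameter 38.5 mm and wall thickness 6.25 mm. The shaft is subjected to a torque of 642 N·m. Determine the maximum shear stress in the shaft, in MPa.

72.3 MPa

J = π(d_o⁴ − d_i⁴)/32 = π(0.0385⁴ − 0.0260⁴)/32 = 1.708×10^-7 m⁴.
τ_max = T·r/J = 642.0 × 0.0192 / 1.708×10^-7 = 7.234×10^7 Pa.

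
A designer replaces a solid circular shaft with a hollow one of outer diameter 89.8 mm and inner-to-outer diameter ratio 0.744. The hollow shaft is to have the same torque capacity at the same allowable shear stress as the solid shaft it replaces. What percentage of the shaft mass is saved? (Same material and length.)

43.0 %

Equal τ_max and T ⇒ the solid shaft needs d_s³ = d_o³(1−k⁴), so d_s = 89.8·(1−0.744⁴)^(1/3) = 79.49 mm.
Area ratio A_h/A_s = d_o²(1−k²)/d_s² = (1−k²)/(1−k⁴)^(2/3) = 0.5698.
Mass saving = 1 − 0.5698 = 43.0 %.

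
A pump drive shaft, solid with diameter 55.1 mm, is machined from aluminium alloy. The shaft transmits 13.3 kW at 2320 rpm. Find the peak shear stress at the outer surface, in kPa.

1670 kPa

ω = 2π·2320/60 = 242.9 rad/s, so T = P/ω = 13.3×10³ / 242.9 = 54.74 N·m.
J = πd⁴/32 = π(0.0551)⁴/32 = 9.049×10^-7 m⁴.
τ_max = T·r/J = 54.74 × 0.0276 / 9.049×10^-7 = 1.667×10^6 Pa.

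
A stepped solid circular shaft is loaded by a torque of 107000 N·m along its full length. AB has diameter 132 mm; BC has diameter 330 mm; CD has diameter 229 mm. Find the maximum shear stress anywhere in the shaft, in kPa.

Under the same torque, τ_max = 16T/(πd³) is largest where d is smallest — segment AB (d = 132 mm).
τ_max = 16·107000/(π·(0.132)³) = 2.369×10^8 Pa.

237000 kPa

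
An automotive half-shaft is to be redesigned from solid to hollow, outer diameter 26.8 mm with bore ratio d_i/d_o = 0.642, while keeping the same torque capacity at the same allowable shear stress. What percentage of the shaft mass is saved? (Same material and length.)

33.4 %

Equal τ_max and T ⇒ the solid shaft needs d_s³ = d_o³(1−k⁴), so d_s = 26.8·(1−0.642⁴)^(1/3) = 25.19 mm.
Area ratio A_h/A_s = d_o²(1−k²)/d_s² = (1−k²)/(1−k⁴)^(2/3) = 0.6655.
Mass saving = 1 − 0.6655 = 33.4 %.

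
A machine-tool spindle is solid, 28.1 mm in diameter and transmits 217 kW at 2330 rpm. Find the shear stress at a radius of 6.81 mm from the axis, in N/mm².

ω = 2π·2330/60 = 244.0 rad/s, so T = P/ω = 217×10³ / 244.0 = 889.4 N·m.
J = πd⁴/32 = π(0.0281)⁴/32 = 6.121×10^-8 m⁴.
Shear stress varies linearly with radius: τ = T·r/J = 889.4 × 0.00681 / 6.121×10^-8 = 9.895×10^7 Pa.

98.9 N/mm²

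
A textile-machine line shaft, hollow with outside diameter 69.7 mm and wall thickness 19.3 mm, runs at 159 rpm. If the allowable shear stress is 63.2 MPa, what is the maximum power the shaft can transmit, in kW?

J = π(d_o⁴ − d_i⁴)/32 = π(0.0697⁴ − 0.0311⁴)/32 = 2.225×10^-6 m⁴.
T_max = τ_allow·J/r = 6.32×10^7 × 2.225×10^-6 / 0.0348 = 4035 N·m.
ω = 2π·159/60 = 16.65 rad/s, so P_max = T_max·ω = 6.719×10^4 W.

67.2 kW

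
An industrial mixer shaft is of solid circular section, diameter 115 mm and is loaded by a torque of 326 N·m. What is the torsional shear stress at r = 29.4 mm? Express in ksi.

0.0810 ksi

J = πd⁴/32 = π(0.115)⁴/32 = 1.717×10^-5 m⁴.
Shear stress varies linearly with radius: τ = T·r/J = 326.0 × 0.0294 / 1.717×10^-5 = 5.582×10^5 Pa.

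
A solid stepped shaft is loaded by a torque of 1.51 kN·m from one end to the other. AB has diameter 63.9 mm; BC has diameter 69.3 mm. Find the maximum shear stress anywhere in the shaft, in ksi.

Under the same torque, τ_max = 16T/(πd³) is largest where d is smallest — segment AB (d = 63.9 mm).
τ_max = 16·1510/(π·(0.0639)³) = 2.947×10^7 Pa.

4.27 ksi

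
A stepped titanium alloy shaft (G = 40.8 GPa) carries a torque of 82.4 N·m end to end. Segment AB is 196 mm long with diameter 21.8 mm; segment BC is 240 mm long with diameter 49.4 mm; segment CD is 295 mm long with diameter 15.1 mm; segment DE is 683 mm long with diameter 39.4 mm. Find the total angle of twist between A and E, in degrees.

J_AB = π(0.0218)⁴/32 = 2.22×10^-8 m⁴; J_BC = π(0.0494)⁴/32 = 5.85×10^-7 m⁴; J_CD = π(0.0151)⁴/32 = 5.10×10^-9 m⁴; J_DE = π(0.0394)⁴/32 = 2.37×10^-7 m⁴.
θ = (T/G)·Σ L_i/J_i = (82.40/40.8×10⁹)·(0.196/2.22×10^-8 + 0.240/5.85×10^-7 + 0.295/5.10×10^-9 + 0.683/2.37×10^-7) = 0.1412 rad.

8.09°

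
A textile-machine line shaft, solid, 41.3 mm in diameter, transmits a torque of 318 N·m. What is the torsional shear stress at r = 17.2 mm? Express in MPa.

J = πd⁴/32 = π(0.0413)⁴/32 = 2.856×10^-7 m⁴.
Shear stress varies linearly with radius: τ = T·r/J = 318.0 × 0.0172 / 2.856×10^-7 = 1.915×10^7 Pa.

19.1 MPa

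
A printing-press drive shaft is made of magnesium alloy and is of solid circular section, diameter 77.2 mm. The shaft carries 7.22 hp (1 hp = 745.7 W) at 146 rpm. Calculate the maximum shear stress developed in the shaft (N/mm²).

ω = 2π·146/60 = 15.29 rad/s, so T = P/ω = 7.22×745.7 / 15.29 = 352.1 N·m.
J = πd⁴/32 = π(0.0772)⁴/32 = 3.487×10^-6 m⁴.
τ_max = T·r/J = 352.1 × 0.0386 / 3.487×10^-6 = 3.898×10^6 Pa.

3.90 N/mm²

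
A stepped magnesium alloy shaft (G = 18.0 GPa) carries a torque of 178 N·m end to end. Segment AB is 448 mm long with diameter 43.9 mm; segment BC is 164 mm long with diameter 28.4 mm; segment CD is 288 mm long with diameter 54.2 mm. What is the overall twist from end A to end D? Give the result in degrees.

2.34°

J_AB = π(0.0439)⁴/32 = 3.65×10^-7 m⁴; J_BC = π(0.0284)⁴/32 = 6.39×10^-8 m⁴; J_CD = π(0.0542)⁴/32 = 8.47×10^-7 m⁴.
θ = (T/G)·Σ L_i/J_i = (178.0/18.0×10⁹)·(0.448/3.65×10^-7 + 0.164/6.39×10^-8 + 0.288/8.47×10^-7) = 0.04090 rad.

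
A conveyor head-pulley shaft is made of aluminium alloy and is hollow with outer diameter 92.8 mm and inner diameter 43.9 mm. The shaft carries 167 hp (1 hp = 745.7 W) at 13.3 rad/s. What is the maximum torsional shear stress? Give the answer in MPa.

62.8 MPa

ω = 13.3 rad/s, so T = P/ω = 167×745.7 / 13.30 = 9363 N·m.
J = π(d_o⁴ − d_i⁴)/32 = π(0.0928⁴ − 0.0439⁴)/32 = 6.916×10^-6 m⁴.
τ_max = T·r/J = 9363 × 0.0464 / 6.916×10^-6 = 6.282×10^7 Pa.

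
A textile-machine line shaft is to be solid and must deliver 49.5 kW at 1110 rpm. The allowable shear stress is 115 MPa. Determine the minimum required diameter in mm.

ω = 2π·1110/60 = 116.2 rad/s, so T = P/ω = 49.5×10³ / 116.2 = 425.8 N·m.
For a solid shaft τ_max = 16T/(πd³), so d = (16T/(π τ_allow))^(1/3) = (16·425.8/(π·1.15×10^8))^(1/3) = 0.02662 m.

26.6 mm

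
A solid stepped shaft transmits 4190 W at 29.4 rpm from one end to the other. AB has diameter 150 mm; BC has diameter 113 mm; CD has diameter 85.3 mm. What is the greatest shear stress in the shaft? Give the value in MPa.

11.2 MPa

ω = 2π·29.4/60 = 3.079 rad/s, so T = P/ω = 4190 / 3.079 = 1361 N·m.
Under the same torque, τ_max = 16T/(πd³) is largest where d is smallest — segment CD (d = 85.3 mm).
τ_max = 16·1361/(π·(0.0853)³) = 1.117×10^7 Pa.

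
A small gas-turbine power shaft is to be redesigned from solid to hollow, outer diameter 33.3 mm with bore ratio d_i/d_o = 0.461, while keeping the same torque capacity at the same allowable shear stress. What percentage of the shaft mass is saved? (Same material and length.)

18.8 %

Equal τ_max and T ⇒ the solid shaft needs d_s³ = d_o³(1−k⁴), so d_s = 33.3·(1−0.461⁴)^(1/3) = 32.79 mm.
Area ratio A_h/A_s = d_o²(1−k²)/d_s² = (1−k²)/(1−k⁴)^(2/3) = 0.8121.
Mass saving = 1 − 0.8121 = 18.8 %.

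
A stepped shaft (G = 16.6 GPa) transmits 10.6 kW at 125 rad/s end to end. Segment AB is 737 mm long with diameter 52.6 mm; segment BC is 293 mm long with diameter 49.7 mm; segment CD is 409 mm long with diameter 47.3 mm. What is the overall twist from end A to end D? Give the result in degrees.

0.674°

ω = 125 rad/s, so T = P/ω = 10.6×10³ / 125.0 = 84.80 N·m.
J_AB = π(0.0526)⁴/32 = 7.52×10^-7 m⁴; J_BC = π(0.0497)⁴/32 = 5.99×10^-7 m⁴; J_CD = π(0.0473)⁴/32 = 4.91×10^-7 m⁴.
θ = (T/G)·Σ L_i/J_i = (84.80/16.6×10⁹)·(0.737/7.52×10^-7 + 0.293/5.99×10^-7 + 0.409/4.91×10^-7) = 0.01176 rad.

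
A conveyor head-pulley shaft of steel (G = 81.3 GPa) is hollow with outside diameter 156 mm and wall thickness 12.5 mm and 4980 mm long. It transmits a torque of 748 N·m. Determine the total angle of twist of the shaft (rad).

J = π(d_o⁴ − d_i⁴)/32 = π(0.156⁴ − 0.131⁴)/32 = 2.923×10^-5 m⁴.
θ = T·L/(G·J) = 748.0 × 4.98 / (81.3×10⁹ × 2.923×10^-5) = 1.567×10^-3 rad.

0.00157 rad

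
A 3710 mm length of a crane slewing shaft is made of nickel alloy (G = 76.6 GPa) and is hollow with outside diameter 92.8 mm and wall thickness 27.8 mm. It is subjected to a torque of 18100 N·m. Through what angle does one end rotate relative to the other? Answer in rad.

0.124 rad

J = π(d_o⁴ − d_i⁴)/32 = π(0.0928⁴ − 0.0372⁴)/32 = 7.093×10^-6 m⁴.
θ = T·L/(G·J) = 18100 × 3.71 / (76.6×10⁹ × 7.093×10^-6) = 0.1236 rad.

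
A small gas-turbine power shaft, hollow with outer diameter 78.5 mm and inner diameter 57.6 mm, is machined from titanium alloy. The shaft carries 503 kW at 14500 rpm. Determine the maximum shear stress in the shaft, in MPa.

ω = 2π·14500/60 = 1518 rad/s, so T = P/ω = 503×10³ / 1518 = 331.3 N·m.
J = π(d_o⁴ − d_i⁴)/32 = π(0.0785⁴ − 0.0576⁴)/32 = 2.647×10^-6 m⁴.
τ_max = T·r/J = 331.3 × 0.0393 / 2.647×10^-6 = 4.911×10^6 Pa.

4.91 MPa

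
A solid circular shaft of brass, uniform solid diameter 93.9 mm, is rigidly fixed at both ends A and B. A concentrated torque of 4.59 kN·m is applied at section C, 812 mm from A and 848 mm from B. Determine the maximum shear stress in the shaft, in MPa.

With uniform GJ and both ends fixed, compatibility θ_AC = θ_CB gives T_A·a = T_B·b, together with T_A + T_B = T₀.
T_A = T₀·b/(a+b) = 4590·848/1660 = 2345 N·m; T_B = 2245 N·m.
τ in each portion: τ_AC = 1.44×10^7 Pa, τ_CB = 1.38×10^7 Pa; maximum is in AC.
τ_max = T_AC·r/J = 2345·0.0470/7.63×10^-6 = 1.442×10^7 Pa.

14.4 MPa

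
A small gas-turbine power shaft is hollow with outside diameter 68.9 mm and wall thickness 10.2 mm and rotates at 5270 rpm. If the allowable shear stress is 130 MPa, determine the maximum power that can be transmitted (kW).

J = π(d_o⁴ − d_i⁴)/32 = π(0.0689⁴ − 0.0485⁴)/32 = 1.669×10^-6 m⁴.
T_max = τ_allow·J/r = 1.30×10^8 × 1.669×10^-6 / 0.0345 = 6299 N·m.
ω = 2π·5270/60 = 551.9 rad/s, so P_max = T_max·ω = 3.476×10^6 W.

3480 kW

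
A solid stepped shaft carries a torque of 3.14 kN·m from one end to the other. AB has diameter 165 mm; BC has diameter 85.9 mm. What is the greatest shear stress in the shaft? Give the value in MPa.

Under the same torque, τ_max = 16T/(πd³) is largest where d is smallest — segment BC (d = 85.9 mm).
τ_max = 16·3140/(π·(0.0859)³) = 2.523×10^7 Pa.

25.2 MPa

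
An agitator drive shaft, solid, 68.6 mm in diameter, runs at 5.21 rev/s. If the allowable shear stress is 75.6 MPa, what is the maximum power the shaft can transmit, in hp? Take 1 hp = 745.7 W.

210 hp

J = πd⁴/32 = π(0.0686)⁴/32 = 2.174×10^-6 m⁴.
T_max = τ_allow·J/r = 7.56×10^7 × 2.174×10^-6 / 0.0343 = 4792 N·m.
ω = 2π·5.21 = 32.74 rad/s, so P_max = T_max·ω = 1.569×10^5 W.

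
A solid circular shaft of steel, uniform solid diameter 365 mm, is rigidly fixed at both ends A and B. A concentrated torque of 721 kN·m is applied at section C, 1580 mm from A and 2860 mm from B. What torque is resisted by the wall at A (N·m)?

With uniform GJ and both ends fixed, compatibility θ_AC = θ_CB gives T_A·a = T_B·b, together with T_A + T_B = T₀.
T_A = T₀·b/(a+b) = 721000·2860/4440 = 464400 N·m; T_B = 256600 N·m.

464000 N·m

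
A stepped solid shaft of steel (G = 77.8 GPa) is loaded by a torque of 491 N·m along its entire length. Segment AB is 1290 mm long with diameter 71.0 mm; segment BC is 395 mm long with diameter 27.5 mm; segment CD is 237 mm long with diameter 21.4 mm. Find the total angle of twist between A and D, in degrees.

J_AB = π(0.0710)⁴/32 = 2.49×10^-6 m⁴; J_BC = π(0.0275)⁴/32 = 5.61×10^-8 m⁴; J_CD = π(0.0214)⁴/32 = 2.06×10^-8 m⁴.
θ = (T/G)·Σ L_i/J_i = (491.0/77.8×10⁹)·(1.29/2.49×10^-6 + 0.395/5.61×10^-8 + 0.237/2.06×10^-8) = 0.1203 rad.

6.89°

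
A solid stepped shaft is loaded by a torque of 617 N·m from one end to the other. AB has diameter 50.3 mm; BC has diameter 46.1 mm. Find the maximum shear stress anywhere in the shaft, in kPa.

32100 kPa

Under the same torque, τ_max = 16T/(πd³) is largest where d is smallest — segment BC (d = 46.1 mm).
τ_max = 16·617.0/(π·(0.0461)³) = 3.207×10^7 Pa.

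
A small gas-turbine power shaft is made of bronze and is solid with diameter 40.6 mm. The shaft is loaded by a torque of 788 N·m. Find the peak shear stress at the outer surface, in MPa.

J = πd⁴/32 = π(0.0406)⁴/32 = 2.667×10^-7 m⁴.
τ_max = T·r/J = 788.0 × 0.0203 / 2.667×10^-7 = 5.997×10^7 Pa.

60.0 MPa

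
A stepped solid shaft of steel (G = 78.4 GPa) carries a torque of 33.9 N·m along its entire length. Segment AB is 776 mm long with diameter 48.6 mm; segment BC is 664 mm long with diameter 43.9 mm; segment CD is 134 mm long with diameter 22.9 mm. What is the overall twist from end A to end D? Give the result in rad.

J_AB = π(0.0486)⁴/32 = 5.48×10^-7 m⁴; J_BC = π(0.0439)⁴/32 = 3.65×10^-7 m⁴; J_CD = π(0.0229)⁴/32 = 2.70×10^-8 m⁴.
θ = (T/G)·Σ L_i/J_i = (33.90/78.4×10⁹)·(0.776/5.48×10^-7 + 0.664/3.65×10^-7 + 0.134/2.70×10^-8) = 3.546×10^-3 rad.

0.00355 rad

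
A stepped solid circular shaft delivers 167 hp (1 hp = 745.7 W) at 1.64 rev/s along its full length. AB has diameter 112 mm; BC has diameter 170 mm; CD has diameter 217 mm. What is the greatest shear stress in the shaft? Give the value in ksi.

6.35 ksi

ω = 2π·1.64 = 10.30 rad/s, so T = P/ω = 167×745.7 / 10.30 = 12090 N·m.
Under the same torque, τ_max = 16T/(πd³) is largest where d is smallest — segment AB (d = 112 mm).
τ_max = 16·12090/(π·(0.112)³) = 4.381×10^7 Pa.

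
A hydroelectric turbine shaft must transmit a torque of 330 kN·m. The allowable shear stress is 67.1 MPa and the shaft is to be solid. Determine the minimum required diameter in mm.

For a solid shaft τ_max = 16T/(πd³), so d = (16T/(π τ_allow))^(1/3) = (16·330000/(π·6.71×10^7))^(1/3) = 0.2926 m.

293 mm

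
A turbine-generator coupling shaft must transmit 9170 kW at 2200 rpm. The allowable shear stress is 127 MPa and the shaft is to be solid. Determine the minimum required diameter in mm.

ω = 2π·2200/60 = 230.4 rad/s, so T = P/ω = 9170×10³ / 230.4 = 39800 N·m.
For a solid shaft τ_max = 16T/(πd³), so d = (16T/(π τ_allow))^(1/3) = (16·39800/(π·1.27×10^8))^(1/3) = 0.1169 m.

117 mm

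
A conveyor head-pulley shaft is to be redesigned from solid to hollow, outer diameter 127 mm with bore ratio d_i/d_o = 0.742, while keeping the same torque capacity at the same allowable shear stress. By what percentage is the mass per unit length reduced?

Equal τ_max and T ⇒ the solid shaft needs d_s³ = d_o³(1−k⁴), so d_s = 127·(1−0.742⁴)^(1/3) = 112.6 mm.
Area ratio A_h/A_s = d_o²(1−k²)/d_s² = (1−k²)/(1−k⁴)^(2/3) = 0.5718.
Mass saving = 1 − 0.5718 = 42.8 %.

42.8 %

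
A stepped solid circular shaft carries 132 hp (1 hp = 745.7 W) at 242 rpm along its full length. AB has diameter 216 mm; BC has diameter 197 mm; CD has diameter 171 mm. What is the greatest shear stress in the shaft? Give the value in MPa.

3.96 MPa

ω = 2π·242/60 = 25.34 rad/s, so T = P/ω = 132×745.7 / 25.34 = 3884 N·m.
Under the same torque, τ_max = 16T/(πd³) is largest where d is smallest — segment CD (d = 171 mm).
τ_max = 16·3884/(π·(0.171)³) = 3.956×10^6 Pa.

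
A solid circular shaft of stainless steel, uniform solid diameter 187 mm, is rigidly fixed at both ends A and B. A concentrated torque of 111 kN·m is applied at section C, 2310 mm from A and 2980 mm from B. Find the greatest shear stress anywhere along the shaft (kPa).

48700 kPa

With uniform GJ and both ends fixed, compatibility θ_AC = θ_CB gives T_A·a = T_B·b, together with T_A + T_B = T₀.
T_A = T₀·b/(a+b) = 111000·2980/5290 = 62530 N·m; T_B = 48470 N·m.
τ in each portion: τ_AC = 4.87×10^7 Pa, τ_CB = 3.78×10^7 Pa; maximum is in AC.
τ_max = T_AC·r/J = 62530·0.0935/1.20×10^-4 = 4.870×10^7 Pa.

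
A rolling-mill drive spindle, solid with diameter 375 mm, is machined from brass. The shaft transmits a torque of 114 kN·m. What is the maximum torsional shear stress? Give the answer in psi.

1600 psi

J = πd⁴/32 = π(0.375)⁴/32 = 1.941×10^-3 m⁴.
τ_max = T·r/J = 114000 × 0.188 / 1.941×10^-3 = 1.101×10^7 Pa.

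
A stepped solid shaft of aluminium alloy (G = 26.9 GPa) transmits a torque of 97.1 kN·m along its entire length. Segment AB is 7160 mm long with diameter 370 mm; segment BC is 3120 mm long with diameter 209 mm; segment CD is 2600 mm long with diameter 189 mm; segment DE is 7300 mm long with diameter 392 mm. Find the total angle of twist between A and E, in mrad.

J_AB = π(0.370)⁴/32 = 1.84×10^-3 m⁴; J_BC = π(0.209)⁴/32 = 1.87×10^-4 m⁴; J_CD = π(0.189)⁴/32 = 1.25×10^-4 m⁴; J_DE = π(0.392)⁴/32 = 2.32×10^-3 m⁴.
θ = (T/G)·Σ L_i/J_i = (97100/26.9×10⁹)·(7.16/1.84×10^-3 + 3.12/1.87×10^-4 + 2.60/1.25×10^-4 + 7.30/2.32×10^-3) = 0.1605 rad.

160 mrad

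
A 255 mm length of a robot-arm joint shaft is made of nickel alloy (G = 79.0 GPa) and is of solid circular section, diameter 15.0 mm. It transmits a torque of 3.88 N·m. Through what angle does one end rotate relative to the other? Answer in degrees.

0.144°

J = πd⁴/32 = π(0.0150)⁴/32 = 4.970×10^-9 m⁴.
θ = T·L/(G·J) = 3.880 × 0.255 / (79.0×10⁹ × 4.970×10^-9) = 2.520×10^-3 rad.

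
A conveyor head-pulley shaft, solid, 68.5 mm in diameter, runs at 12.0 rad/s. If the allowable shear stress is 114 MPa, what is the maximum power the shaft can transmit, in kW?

J = πd⁴/32 = π(0.0685)⁴/32 = 2.162×10^-6 m⁴.
T_max = τ_allow·J/r = 1.14×10^8 × 2.162×10^-6 / 0.0343 = 7195 N·m.
ω = 12.0 rad/s, so P_max = T_max·ω = 8.634×10^4 W.

86.3 kW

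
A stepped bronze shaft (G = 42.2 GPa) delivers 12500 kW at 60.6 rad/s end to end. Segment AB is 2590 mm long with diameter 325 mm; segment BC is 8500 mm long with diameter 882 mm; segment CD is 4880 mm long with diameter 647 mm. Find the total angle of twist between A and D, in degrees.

0.782°

ω = 60.6 rad/s, so T = P/ω = 12500×10³ / 60.60 = 206300 N·m.
J_AB = π(0.325)⁴/32 = 1.10×10^-3 m⁴; J_BC = π(0.882)⁴/32 = 0.0594 m⁴; J_CD = π(0.647)⁴/32 = 0.0172 m⁴.
θ = (T/G)·Σ L_i/J_i = (206300/42.2×10⁹)·(2.59/1.10×10^-3 + 8.50/0.0594 + 4.88/0.0172) = 0.01364 rad.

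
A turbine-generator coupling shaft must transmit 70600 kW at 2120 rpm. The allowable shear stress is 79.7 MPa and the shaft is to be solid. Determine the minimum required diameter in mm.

273 mm

ω = 2π·2120/60 = 222.0 rad/s, so T = P/ω = 70600×10³ / 222.0 = 318000 N·m.
For a solid shaft τ_max = 16T/(πd³), so d = (16T/(π τ_allow))^(1/3) = (16·318000/(π·7.97×10^7))^(1/3) = 0.2729 m.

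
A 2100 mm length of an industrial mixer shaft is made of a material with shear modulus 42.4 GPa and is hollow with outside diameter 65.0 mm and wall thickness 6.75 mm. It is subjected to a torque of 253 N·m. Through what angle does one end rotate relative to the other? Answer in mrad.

11.8 mrad

J = π(d_o⁴ − d_i⁴)/32 = π(0.0650⁴ − 0.0515⁴)/32 = 1.062×10^-6 m⁴.
θ = T·L/(G·J) = 253.0 × 2.10 / (42.4×10⁹ × 1.062×10^-6) = 0.01180 rad.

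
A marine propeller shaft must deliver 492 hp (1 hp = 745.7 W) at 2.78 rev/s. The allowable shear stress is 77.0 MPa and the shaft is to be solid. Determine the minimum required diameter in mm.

ω = 2π·2.78 = 17.47 rad/s, so T = P/ω = 492×745.7 / 17.47 = 21000 N·m.
For a solid shaft τ_max = 16T/(πd³), so d = (16T/(π τ_allow))^(1/3) = (16·21000/(π·7.70×10^7))^(1/3) = 0.1116 m.

112 mm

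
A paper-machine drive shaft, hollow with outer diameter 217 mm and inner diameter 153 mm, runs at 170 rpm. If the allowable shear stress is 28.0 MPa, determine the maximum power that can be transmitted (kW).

J = π(d_o⁴ − d_i⁴)/32 = π(0.217⁴ − 0.153⁴)/32 = 1.639×10^-4 m⁴.
T_max = τ_allow·J/r = 2.80×10^7 × 1.639×10^-4 / 0.108 = 42290 N·m.
ω = 2π·170/60 = 17.80 rad/s, so P_max = T_max·ω = 7.529×10^5 W.

753 kW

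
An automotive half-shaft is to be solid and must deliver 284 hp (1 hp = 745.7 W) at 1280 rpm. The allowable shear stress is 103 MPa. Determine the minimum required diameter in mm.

42.7 mm

ω = 2π·1280/60 = 134.0 rad/s, so T = P/ω = 284×745.7 / 134.0 = 1580 N·m.
For a solid shaft τ_max = 16T/(πd³), so d = (16T/(π τ_allow))^(1/3) = (16·1580/(π·1.03×10^8))^(1/3) = 0.04275 m.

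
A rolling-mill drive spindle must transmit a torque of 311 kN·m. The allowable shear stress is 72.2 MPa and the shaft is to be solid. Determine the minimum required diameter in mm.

280 mm

For a solid shaft τ_max = 16T/(πd³), so d = (16T/(π τ_allow))^(1/3) = (16·311000/(π·7.22×10^7))^(1/3) = 0.2799 m.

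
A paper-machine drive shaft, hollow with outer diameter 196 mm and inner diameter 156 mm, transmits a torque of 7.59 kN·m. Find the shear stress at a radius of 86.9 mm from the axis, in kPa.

7600 kPa

J = π(d_o⁴ − d_i⁴)/32 = π(0.196⁴ − 0.156⁴)/32 = 8.674×10^-5 m⁴.
Shear stress varies linearly with radius: τ = T·r/J = 7590 × 0.0869 / 8.674×10^-5 = 7.604×10^6 Pa.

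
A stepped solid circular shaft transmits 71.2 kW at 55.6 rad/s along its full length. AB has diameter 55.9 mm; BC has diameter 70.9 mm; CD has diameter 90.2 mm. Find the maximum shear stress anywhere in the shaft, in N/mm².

37.3 N/mm²

ω = 55.6 rad/s, so T = P/ω = 71.2×10³ / 55.60 = 1281 N·m.
Under the same torque, τ_max = 16T/(πd³) is largest where d is smallest — segment AB (d = 55.9 mm).
τ_max = 16·1281/(π·(0.0559)³) = 3.734×10^7 Pa.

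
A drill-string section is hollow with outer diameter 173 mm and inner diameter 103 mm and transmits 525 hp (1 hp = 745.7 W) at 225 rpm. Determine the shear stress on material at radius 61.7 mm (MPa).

ω = 2π·225/60 = 23.56 rad/s, so T = P/ω = 525×745.7 / 23.56 = 16620 N·m.
J = π(d_o⁴ − d_i⁴)/32 = π(0.173⁴ − 0.103⁴)/32 = 7.689×10^-5 m⁴.
Shear stress varies linearly with radius: τ = T·r/J = 16620 × 0.0617 / 7.689×10^-5 = 1.333×10^7 Pa.

13.3 MPa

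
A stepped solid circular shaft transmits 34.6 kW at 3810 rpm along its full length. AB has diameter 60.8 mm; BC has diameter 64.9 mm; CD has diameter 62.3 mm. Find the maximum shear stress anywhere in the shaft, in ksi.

ω = 2π·3810/60 = 399.0 rad/s, so T = P/ω = 34.6×10³ / 399.0 = 86.72 N·m.
Under the same torque, τ_max = 16T/(πd³) is largest where d is smallest — segment AB (d = 60.8 mm).
τ_max = 16·86.72/(π·(0.0608)³) = 1.965×10^6 Pa.

0.285 ksi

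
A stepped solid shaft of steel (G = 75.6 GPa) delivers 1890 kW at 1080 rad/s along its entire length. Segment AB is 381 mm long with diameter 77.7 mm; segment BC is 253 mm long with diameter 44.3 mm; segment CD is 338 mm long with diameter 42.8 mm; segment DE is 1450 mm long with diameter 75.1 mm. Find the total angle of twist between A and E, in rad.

ω = 1080 rad/s, so T = P/ω = 1890×10³ / 1080 = 1750 N·m.
J_AB = π(0.0777)⁴/32 = 3.58×10^-6 m⁴; J_BC = π(0.0443)⁴/32 = 3.78×10^-7 m⁴; J_CD = π(0.0428)⁴/32 = 3.29×10^-7 m⁴; J_DE = π(0.0751)⁴/32 = 3.12×10^-6 m⁴.
θ = (T/G)·Σ L_i/J_i = (1750/75.6×10⁹)·(0.381/3.58×10^-6 + 0.253/3.78×10^-7 + 0.338/3.29×10^-7 + 1.45/3.12×10^-6) = 0.05245 rad.

0.0525 rad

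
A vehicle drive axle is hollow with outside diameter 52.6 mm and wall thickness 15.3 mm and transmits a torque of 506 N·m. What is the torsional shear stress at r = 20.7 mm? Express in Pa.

J = π(d_o⁴ − d_i⁴)/32 = π(0.0526⁴ − 0.0220⁴)/32 = 7.285×10^-7 m⁴.
Shear stress varies linearly with radius: τ = T·r/J = 506.0 × 0.0207 / 7.285×10^-7 = 1.438×10^7 Pa.

1.44e7 Pa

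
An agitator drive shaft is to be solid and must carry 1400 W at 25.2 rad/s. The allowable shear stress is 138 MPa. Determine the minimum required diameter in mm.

ω = 25.2 rad/s, so T = P/ω = 1400 / 25.20 = 55.56 N·m.
For a solid shaft τ_max = 16T/(πd³), so d = (16T/(π τ_allow))^(1/3) = (16·55.56/(π·1.38×10^8))^(1/3) = 0.01270 m.

12.7 mm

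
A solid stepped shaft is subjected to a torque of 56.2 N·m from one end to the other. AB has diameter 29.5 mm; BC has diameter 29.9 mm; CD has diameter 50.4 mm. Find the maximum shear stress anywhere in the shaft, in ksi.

Under the same torque, τ_max = 16T/(πd³) is largest where d is smallest — segment AB (d = 29.5 mm).
τ_max = 16·56.20/(π·(0.0295)³) = 1.115×10^7 Pa.

1.62 ksi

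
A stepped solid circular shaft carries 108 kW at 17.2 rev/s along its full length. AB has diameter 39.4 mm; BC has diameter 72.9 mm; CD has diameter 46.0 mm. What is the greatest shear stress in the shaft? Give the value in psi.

ω = 2π·17.2 = 108.1 rad/s, so T = P/ω = 108×10³ / 108.1 = 999.3 N·m.
Under the same torque, τ_max = 16T/(πd³) is largest where d is smallest — segment AB (d = 39.4 mm).
τ_max = 16·999.3/(π·(0.0394)³) = 8.321×10^7 Pa.

12100 psi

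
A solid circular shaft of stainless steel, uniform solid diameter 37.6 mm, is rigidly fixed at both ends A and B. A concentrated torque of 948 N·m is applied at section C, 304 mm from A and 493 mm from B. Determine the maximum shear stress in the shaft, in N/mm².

With uniform GJ and both ends fixed, compatibility θ_AC = θ_CB gives T_A·a = T_B·b, together with T_A + T_B = T₀.
T_A = T₀·b/(a+b) = 948.0·493/797.0 = 586.4 N·m; T_B = 361.6 N·m.
τ in each portion: τ_AC = 5.62×10^7 Pa, τ_CB = 3.46×10^7 Pa; maximum is in AC.
τ_max = T_AC·r/J = 586.4·0.0188/1.96×10^-7 = 5.618×10^7 Pa.

56.2 N/mm²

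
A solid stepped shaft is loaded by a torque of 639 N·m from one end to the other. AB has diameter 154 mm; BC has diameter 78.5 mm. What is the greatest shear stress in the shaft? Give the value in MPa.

6.73 MPa

Under the same torque, τ_max = 16T/(πd³) is largest where d is smallest — segment BC (d = 78.5 mm).
τ_max = 16·639.0/(π·(0.0785)³) = 6.728×10^6 Pa.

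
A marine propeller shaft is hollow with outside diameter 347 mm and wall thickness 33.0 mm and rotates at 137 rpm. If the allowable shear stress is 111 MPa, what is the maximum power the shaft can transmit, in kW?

7450 kW

J = π(d_o⁴ − d_i⁴)/32 = π(0.347⁴ − 0.281⁴)/32 = 8.113×10^-4 m⁴.
T_max = τ_allow·J/r = 1.11×10^8 × 8.113×10^-4 / 0.173 = 519000 N·m.
ω = 2π·137/60 = 14.35 rad/s, so P_max = T_max·ω = 7.446×10^6 W.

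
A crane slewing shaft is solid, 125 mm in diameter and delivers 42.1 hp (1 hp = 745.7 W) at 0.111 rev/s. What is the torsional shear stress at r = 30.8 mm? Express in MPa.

57.8 MPa

ω = 2π·0.111 = 0.6974 rad/s, so T = P/ω = 42.1×745.7 / 0.6974 = 45010 N·m.
J = πd⁴/32 = π(0.125)⁴/32 = 2.397×10^-5 m⁴.
Shear stress varies linearly with radius: τ = T·r/J = 45010 × 0.0308 / 2.397×10^-5 = 5.784×10^7 Pa.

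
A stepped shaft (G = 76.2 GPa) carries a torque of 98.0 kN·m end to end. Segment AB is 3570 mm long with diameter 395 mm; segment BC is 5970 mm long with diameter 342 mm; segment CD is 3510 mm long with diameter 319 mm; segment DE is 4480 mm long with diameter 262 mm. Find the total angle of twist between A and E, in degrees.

J_AB = π(0.395)⁴/32 = 2.39×10^-3 m⁴; J_BC = π(0.342)⁴/32 = 1.34×10^-3 m⁴; J_CD = π(0.319)⁴/32 = 1.02×10^-3 m⁴; J_DE = π(0.262)⁴/32 = 4.63×10^-4 m⁴.
θ = (T/G)·Σ L_i/J_i = (98000/76.2×10⁹)·(3.57/2.39×10^-3 + 5.97/1.34×10^-3 + 3.51/1.02×10^-3 + 4.48/4.63×10^-4) = 0.02453 rad.

1.41°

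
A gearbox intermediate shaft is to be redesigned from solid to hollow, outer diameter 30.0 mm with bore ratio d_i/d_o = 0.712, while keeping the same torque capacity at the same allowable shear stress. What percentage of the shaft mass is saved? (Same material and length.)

Equal τ_max and T ⇒ the solid shaft needs d_s³ = d_o³(1−k⁴), so d_s = 30.0·(1−0.712⁴)^(1/3) = 27.17 mm.
Area ratio A_h/A_s = d_o²(1−k²)/d_s² = (1−k²)/(1−k⁴)^(2/3) = 0.6010.
Mass saving = 1 − 0.6010 = 39.9 %.

39.9 %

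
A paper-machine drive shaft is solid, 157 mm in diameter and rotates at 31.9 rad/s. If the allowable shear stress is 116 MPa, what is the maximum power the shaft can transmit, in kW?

2810 kW

J = πd⁴/32 = π(0.157)⁴/32 = 5.965×10^-5 m⁴.
T_max = τ_allow·J/r = 1.16×10^8 × 5.965×10^-5 / 0.0785 = 88140 N·m.
ω = 31.9 rad/s, so P_max = T_max·ω = 2.812×10^6 W.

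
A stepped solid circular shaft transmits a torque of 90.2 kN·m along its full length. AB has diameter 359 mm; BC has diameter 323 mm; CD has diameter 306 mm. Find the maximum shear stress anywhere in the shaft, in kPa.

16000 kPa

Under the same torque, τ_max = 16T/(πd³) is largest where d is smallest — segment CD (d = 306 mm).
τ_max = 16·90200/(π·(0.306)³) = 1.603×10^7 Pa.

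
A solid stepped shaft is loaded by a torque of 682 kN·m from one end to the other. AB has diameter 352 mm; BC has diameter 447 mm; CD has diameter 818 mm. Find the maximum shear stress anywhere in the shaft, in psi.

Under the same torque, τ_max = 16T/(πd³) is largest where d is smallest — segment AB (d = 352 mm).
τ_max = 16·682000/(π·(0.352)³) = 7.964×10^7 Pa.

11600 psi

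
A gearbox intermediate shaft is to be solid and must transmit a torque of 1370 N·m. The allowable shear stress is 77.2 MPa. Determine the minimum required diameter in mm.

44.9 mm

For a solid shaft τ_max = 16T/(πd³), so d = (16T/(π τ_allow))^(1/3) = (16·1370/(π·7.72×10^7))^(1/3) = 0.04488 m.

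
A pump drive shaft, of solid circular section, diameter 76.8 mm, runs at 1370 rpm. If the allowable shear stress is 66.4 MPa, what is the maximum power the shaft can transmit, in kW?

847 kW

J = πd⁴/32 = π(0.0768)⁴/32 = 3.415×10^-6 m⁴.
T_max = τ_allow·J/r = 6.64×10^7 × 3.415×10^-6 / 0.0384 = 5906 N·m.
ω = 2π·1370/60 = 143.5 rad/s, so P_max = T_max·ω = 8.473×10^5 W.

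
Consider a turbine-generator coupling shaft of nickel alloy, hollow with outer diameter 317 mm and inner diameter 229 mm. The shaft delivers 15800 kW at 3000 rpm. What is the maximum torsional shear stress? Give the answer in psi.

ω = 2π·3000/60 = 314.2 rad/s, so T = P/ω = 15800×10³ / 314.2 = 50290 N·m.
J = π(d_o⁴ − d_i⁴)/32 = π(0.317⁴ − 0.229⁴)/32 = 7.214×10^-4 m⁴.
τ_max = T·r/J = 50290 × 0.159 / 7.214×10^-4 = 1.105×10^7 Pa.

1600 psi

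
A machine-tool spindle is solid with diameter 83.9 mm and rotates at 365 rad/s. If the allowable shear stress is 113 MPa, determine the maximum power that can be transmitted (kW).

4780 kW

J = πd⁴/32 = π(0.0839)⁴/32 = 4.865×10^-6 m⁴.
T_max = τ_allow·J/r = 1.13×10^8 × 4.865×10^-6 / 0.0420 = 13100 N·m.
ω = 365 rad/s, so P_max = T_max·ω = 4.783×10^6 W.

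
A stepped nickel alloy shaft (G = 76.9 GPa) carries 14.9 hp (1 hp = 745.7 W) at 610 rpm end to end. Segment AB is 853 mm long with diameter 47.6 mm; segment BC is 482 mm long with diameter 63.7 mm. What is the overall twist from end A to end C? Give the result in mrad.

4.50 mrad

ω = 2π·610/60 = 63.88 rad/s, so T = P/ω = 14.9×745.7 / 63.88 = 173.9 N·m.
J_AB = π(0.0476)⁴/32 = 5.04×10^-7 m⁴; J_BC = π(0.0637)⁴/32 = 1.62×10^-6 m⁴.
θ = (T/G)·Σ L_i/J_i = (173.9/76.9×10⁹)·(0.853/5.04×10^-7 + 0.482/1.62×10^-6) = 4.503×10^-3 rad.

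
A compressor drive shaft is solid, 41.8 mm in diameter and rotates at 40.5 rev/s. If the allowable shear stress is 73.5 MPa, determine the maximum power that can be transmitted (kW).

268 kW

J = πd⁴/32 = π(0.0418)⁴/32 = 2.997×10^-7 m⁴.
T_max = τ_allow·J/r = 7.35×10^7 × 2.997×10^-7 / 0.0209 = 1054 N·m.
ω = 2π·40.5 = 254.5 rad/s, so P_max = T_max·ω = 2.682×10^5 W.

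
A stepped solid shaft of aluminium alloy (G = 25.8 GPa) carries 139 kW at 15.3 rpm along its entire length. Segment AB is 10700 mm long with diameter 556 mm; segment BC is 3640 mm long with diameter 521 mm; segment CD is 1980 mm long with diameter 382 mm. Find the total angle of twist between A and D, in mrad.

8.71 mrad

ω = 2π·15.3/60 = 1.602 rad/s, so T = P/ω = 139×10³ / 1.602 = 86760 N·m.
J_AB = π(0.556)⁴/32 = 9.38×10^-3 m⁴; J_BC = π(0.521)⁴/32 = 7.23×10^-3 m⁴; J_CD = π(0.382)⁴/32 = 2.09×10^-3 m⁴.
θ = (T/G)·Σ L_i/J_i = (86760/25.8×10⁹)·(10.7/9.38×10^-3 + 3.64/7.23×10^-3 + 1.98/2.09×10^-3) = 8.712×10^-3 rad.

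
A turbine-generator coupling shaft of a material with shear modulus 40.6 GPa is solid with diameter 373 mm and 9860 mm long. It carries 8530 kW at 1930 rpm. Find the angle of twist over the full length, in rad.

0.00539 rad

ω = 2π·1930/60 = 202.1 rad/s, so T = P/ω = 8530×10³ / 202.1 = 42200 N·m.
J = πd⁴/32 = π(0.373)⁴/32 = 1.900×10^-3 m⁴.
θ = T·L/(G·J) = 42200 × 9.86 / (40.6×10⁹ × 1.900×10^-3) = 5.394×10^-3 rad.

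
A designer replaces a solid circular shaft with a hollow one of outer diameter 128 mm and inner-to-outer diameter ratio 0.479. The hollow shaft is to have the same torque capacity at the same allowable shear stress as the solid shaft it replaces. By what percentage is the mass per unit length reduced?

Equal τ_max and T ⇒ the solid shaft needs d_s³ = d_o³(1−k⁴), so d_s = 128·(1−0.479⁴)^(1/3) = 125.7 mm.
Area ratio A_h/A_s = d_o²(1−k²)/d_s² = (1−k²)/(1−k⁴)^(2/3) = 0.7988.
Mass saving = 1 − 0.7988 = 20.1 %.

20.1 %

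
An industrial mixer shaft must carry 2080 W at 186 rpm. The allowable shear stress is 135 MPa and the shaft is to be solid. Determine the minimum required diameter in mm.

ω = 2π·186/60 = 19.48 rad/s, so T = P/ω = 2080 / 19.48 = 106.8 N·m.
For a solid shaft τ_max = 16T/(πd³), so d = (16T/(π τ_allow))^(1/3) = (16·106.8/(π·1.35×10^8))^(1/3) = 0.01591 m.

15.9 mm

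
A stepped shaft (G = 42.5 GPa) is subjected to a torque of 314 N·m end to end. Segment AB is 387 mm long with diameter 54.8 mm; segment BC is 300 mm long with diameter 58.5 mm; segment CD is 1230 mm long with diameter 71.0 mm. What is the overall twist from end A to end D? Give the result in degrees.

J_AB = π(0.0548)⁴/32 = 8.85×10^-7 m⁴; J_BC = π(0.0585)⁴/32 = 1.15×10^-6 m⁴; J_CD = π(0.0710)⁴/32 = 2.49×10^-6 m⁴.
θ = (T/G)·Σ L_i/J_i = (314.0/42.5×10⁹)·(0.387/8.85×10^-7 + 0.300/1.15×10^-6 + 1.23/2.49×10^-6) = 8.800×10^-3 rad.

0.504°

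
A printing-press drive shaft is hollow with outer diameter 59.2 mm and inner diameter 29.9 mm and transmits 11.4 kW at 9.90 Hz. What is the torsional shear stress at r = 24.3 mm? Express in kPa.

ω = 2π·9.90 = 62.20 rad/s, so T = P/ω = 11.4×10³ / 62.20 = 183.3 N·m.
J = π(d_o⁴ − d_i⁴)/32 = π(0.0592⁴ − 0.0299⁴)/32 = 1.127×10^-6 m⁴.
Shear stress varies linearly with radius: τ = T·r/J = 183.3 × 0.0243 / 1.127×10^-6 = 3.950×10^6 Pa.

3950 kPa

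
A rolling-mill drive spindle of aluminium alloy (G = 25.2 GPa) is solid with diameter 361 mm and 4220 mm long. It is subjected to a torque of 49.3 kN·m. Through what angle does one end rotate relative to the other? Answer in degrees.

0.284°

J = πd⁴/32 = π(0.361)⁴/32 = 1.667×10^-3 m⁴.
θ = T·L/(G·J) = 49300 × 4.22 / (25.2×10⁹ × 1.667×10^-3) = 4.951×10^-3 rad.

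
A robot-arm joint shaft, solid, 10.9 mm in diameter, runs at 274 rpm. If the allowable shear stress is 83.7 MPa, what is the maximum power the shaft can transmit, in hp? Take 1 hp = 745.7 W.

0.819 hp

J = πd⁴/32 = π(0.0109)⁴/32 = 1.386×10^-9 m⁴.
T_max = τ_allow·J/r = 8.37×10^7 × 1.386×10^-9 / 0.00545 = 21.28 N·m.
ω = 2π·274/60 = 28.69 rad/s, so P_max = T_max·ω = 610.7 W.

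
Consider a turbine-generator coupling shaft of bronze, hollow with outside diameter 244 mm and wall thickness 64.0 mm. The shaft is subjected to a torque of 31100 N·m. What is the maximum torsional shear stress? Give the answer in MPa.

J = π(d_o⁴ − d_i⁴)/32 = π(0.244⁴ − 0.116⁴)/32 = 3.302×10^-4 m⁴.
τ_max = T·r/J = 31100 × 0.122 / 3.302×10^-4 = 1.149×10^7 Pa.

11.5 MPa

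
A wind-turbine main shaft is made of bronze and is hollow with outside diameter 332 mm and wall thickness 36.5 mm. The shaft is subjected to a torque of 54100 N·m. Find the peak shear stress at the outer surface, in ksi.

1.73 ksi

J = π(d_o⁴ − d_i⁴)/32 = π(0.332⁴ − 0.259⁴)/32 = 7.510×10^-4 m⁴.
τ_max = T·r/J = 54100 × 0.166 / 7.510×10^-4 = 1.196×10^7 Pa.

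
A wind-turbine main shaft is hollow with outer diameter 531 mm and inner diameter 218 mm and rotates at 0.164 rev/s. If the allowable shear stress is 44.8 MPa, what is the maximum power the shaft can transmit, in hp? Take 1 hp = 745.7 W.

J = π(d_o⁴ − d_i⁴)/32 = π(0.531⁴ − 0.218⁴)/32 = 7.583×10^-3 m⁴.
T_max = τ_allow·J/r = 4.48×10^7 × 7.583×10^-3 / 0.266 = 1.280e6 N·m.
ω = 2π·0.164 = 1.030 rad/s, so P_max = T_max·ω = 1.319×10^6 W.

1770 hp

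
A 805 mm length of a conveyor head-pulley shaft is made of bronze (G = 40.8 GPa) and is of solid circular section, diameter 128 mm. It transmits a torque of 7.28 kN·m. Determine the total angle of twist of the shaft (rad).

J = πd⁴/32 = π(0.128)⁴/32 = 2.635×10^-5 m⁴.
θ = T·L/(G·J) = 7280 × 0.805 / (40.8×10⁹ × 2.635×10^-5) = 5.450×10^-3 rad.

0.00545 rad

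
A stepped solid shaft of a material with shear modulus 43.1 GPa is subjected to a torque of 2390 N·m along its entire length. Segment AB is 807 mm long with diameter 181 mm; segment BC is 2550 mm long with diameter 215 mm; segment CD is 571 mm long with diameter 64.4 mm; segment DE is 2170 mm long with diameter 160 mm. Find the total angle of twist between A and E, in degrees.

1.24°

J_AB = π(0.181)⁴/32 = 1.05×10^-4 m⁴; J_BC = π(0.215)⁴/32 = 2.10×10^-4 m⁴; J_CD = π(0.0644)⁴/32 = 1.69×10^-6 m⁴; J_DE = π(0.160)⁴/32 = 6.43×10^-5 m⁴.
θ = (T/G)·Σ L_i/J_i = (2390/43.1×10⁹)·(0.807/1.05×10^-4 + 2.55/2.10×10^-4 + 0.571/1.69×10^-6 + 2.17/6.43×10^-5) = 0.02172 rad.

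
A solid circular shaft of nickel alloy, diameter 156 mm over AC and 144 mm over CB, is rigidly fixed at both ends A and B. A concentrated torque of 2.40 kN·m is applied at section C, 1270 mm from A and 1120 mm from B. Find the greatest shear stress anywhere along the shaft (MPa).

Compatibility: T_A·a/J_AC = T_B·b/J_CB with T_A + T_B = T₀.
J_AC = 5.81×10^-5 m⁴, J_CB = 4.22×10^-5 m⁴, so T_A = T₀·(J_AC/a)/((J_AC/a)+(J_CB/b)) = 1316 N·m, T_B = 1084 N·m.
τ in each portion: τ_AC = 1.77×10^6 Pa, τ_CB = 1.85×10^6 Pa; maximum is in CB.
τ_max = T_CB·r/J = 1084·0.0720/4.22×10^-5 = 1.848×10^6 Pa.

1.85 MPa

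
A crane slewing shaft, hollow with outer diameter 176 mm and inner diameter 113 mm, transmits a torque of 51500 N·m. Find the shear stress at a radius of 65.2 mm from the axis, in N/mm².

42.9 N/mm²

J = π(d_o⁴ − d_i⁴)/32 = π(0.176⁴ − 0.113⁴)/32 = 7.819×10^-5 m⁴.
Shear stress varies linearly with radius: τ = T·r/J = 51500 × 0.0652 / 7.819×10^-5 = 4.294×10^7 Pa.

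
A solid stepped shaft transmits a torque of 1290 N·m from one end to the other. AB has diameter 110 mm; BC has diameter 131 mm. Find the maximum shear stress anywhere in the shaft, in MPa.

4.94 MPa

Under the same torque, τ_max = 16T/(πd³) is largest where d is smallest — segment AB (d = 110 mm).
τ_max = 16·1290/(π·(0.110)³) = 4.936×10^6 Pa.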